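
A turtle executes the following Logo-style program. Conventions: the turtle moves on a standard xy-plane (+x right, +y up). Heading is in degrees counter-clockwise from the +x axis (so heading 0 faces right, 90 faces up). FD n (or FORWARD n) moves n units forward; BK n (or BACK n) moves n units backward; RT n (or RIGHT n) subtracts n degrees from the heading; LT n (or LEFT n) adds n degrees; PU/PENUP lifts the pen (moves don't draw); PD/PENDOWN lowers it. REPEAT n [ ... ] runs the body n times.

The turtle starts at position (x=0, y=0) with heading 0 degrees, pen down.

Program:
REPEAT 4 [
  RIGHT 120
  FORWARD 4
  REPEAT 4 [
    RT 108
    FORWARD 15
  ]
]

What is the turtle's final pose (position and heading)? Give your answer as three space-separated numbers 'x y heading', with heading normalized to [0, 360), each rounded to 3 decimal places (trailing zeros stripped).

Answer: -2.218 -4.198 312

Derivation:
Executing turtle program step by step:
Start: pos=(0,0), heading=0, pen down
REPEAT 4 [
  -- iteration 1/4 --
  RT 120: heading 0 -> 240
  FD 4: (0,0) -> (-2,-3.464) [heading=240, draw]
  REPEAT 4 [
    -- iteration 1/4 --
    RT 108: heading 240 -> 132
    FD 15: (-2,-3.464) -> (-12.037,7.683) [heading=132, draw]
    -- iteration 2/4 --
    RT 108: heading 132 -> 24
    FD 15: (-12.037,7.683) -> (1.666,13.784) [heading=24, draw]
    -- iteration 3/4 --
    RT 108: heading 24 -> 276
    FD 15: (1.666,13.784) -> (3.234,-1.134) [heading=276, draw]
    -- iteration 4/4 --
    RT 108: heading 276 -> 168
    FD 15: (3.234,-1.134) -> (-11.438,1.985) [heading=168, draw]
  ]
  -- iteration 2/4 --
  RT 120: heading 168 -> 48
  FD 4: (-11.438,1.985) -> (-8.762,4.958) [heading=48, draw]
  REPEAT 4 [
    -- iteration 1/4 --
    RT 108: heading 48 -> 300
    FD 15: (-8.762,4.958) -> (-1.262,-8.033) [heading=300, draw]
    -- iteration 2/4 --
    RT 108: heading 300 -> 192
    FD 15: (-1.262,-8.033) -> (-15.934,-11.152) [heading=192, draw]
    -- iteration 3/4 --
    RT 108: heading 192 -> 84
    FD 15: (-15.934,-11.152) -> (-14.366,3.766) [heading=84, draw]
    -- iteration 4/4 --
    RT 108: heading 84 -> 336
    FD 15: (-14.366,3.766) -> (-0.663,-2.335) [heading=336, draw]
  ]
  -- iteration 3/4 --
  RT 120: heading 336 -> 216
  FD 4: (-0.663,-2.335) -> (-3.899,-4.686) [heading=216, draw]
  REPEAT 4 [
    -- iteration 1/4 --
    RT 108: heading 216 -> 108
    FD 15: (-3.899,-4.686) -> (-8.534,9.58) [heading=108, draw]
    -- iteration 2/4 --
    RT 108: heading 108 -> 0
    FD 15: (-8.534,9.58) -> (6.466,9.58) [heading=0, draw]
    -- iteration 3/4 --
    RT 108: heading 0 -> 252
    FD 15: (6.466,9.58) -> (1.831,-4.686) [heading=252, draw]
    -- iteration 4/4 --
    RT 108: heading 252 -> 144
    FD 15: (1.831,-4.686) -> (-10.304,4.131) [heading=144, draw]
  ]
  -- iteration 4/4 --
  RT 120: heading 144 -> 24
  FD 4: (-10.304,4.131) -> (-6.65,5.758) [heading=24, draw]
  REPEAT 4 [
    -- iteration 1/4 --
    RT 108: heading 24 -> 276
    FD 15: (-6.65,5.758) -> (-5.082,-9.16) [heading=276, draw]
    -- iteration 2/4 --
    RT 108: heading 276 -> 168
    FD 15: (-5.082,-9.16) -> (-19.755,-6.041) [heading=168, draw]
    -- iteration 3/4 --
    RT 108: heading 168 -> 60
    FD 15: (-19.755,-6.041) -> (-12.255,6.949) [heading=60, draw]
    -- iteration 4/4 --
    RT 108: heading 60 -> 312
    FD 15: (-12.255,6.949) -> (-2.218,-4.198) [heading=312, draw]
  ]
]
Final: pos=(-2.218,-4.198), heading=312, 20 segment(s) drawn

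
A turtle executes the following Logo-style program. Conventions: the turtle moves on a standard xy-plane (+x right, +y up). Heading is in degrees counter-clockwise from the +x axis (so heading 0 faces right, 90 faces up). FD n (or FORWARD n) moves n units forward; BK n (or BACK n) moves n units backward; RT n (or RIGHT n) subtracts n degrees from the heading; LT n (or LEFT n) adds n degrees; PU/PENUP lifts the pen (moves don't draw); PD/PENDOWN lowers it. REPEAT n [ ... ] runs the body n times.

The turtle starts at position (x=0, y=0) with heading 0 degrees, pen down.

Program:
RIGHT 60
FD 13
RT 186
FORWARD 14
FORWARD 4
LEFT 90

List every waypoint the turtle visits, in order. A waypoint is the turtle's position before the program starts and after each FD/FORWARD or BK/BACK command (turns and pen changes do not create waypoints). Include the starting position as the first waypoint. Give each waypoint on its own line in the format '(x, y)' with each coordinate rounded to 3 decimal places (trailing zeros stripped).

Answer: (0, 0)
(6.5, -11.258)
(0.806, 1.531)
(-0.821, 5.185)

Derivation:
Executing turtle program step by step:
Start: pos=(0,0), heading=0, pen down
RT 60: heading 0 -> 300
FD 13: (0,0) -> (6.5,-11.258) [heading=300, draw]
RT 186: heading 300 -> 114
FD 14: (6.5,-11.258) -> (0.806,1.531) [heading=114, draw]
FD 4: (0.806,1.531) -> (-0.821,5.185) [heading=114, draw]
LT 90: heading 114 -> 204
Final: pos=(-0.821,5.185), heading=204, 3 segment(s) drawn
Waypoints (4 total):
(0, 0)
(6.5, -11.258)
(0.806, 1.531)
(-0.821, 5.185)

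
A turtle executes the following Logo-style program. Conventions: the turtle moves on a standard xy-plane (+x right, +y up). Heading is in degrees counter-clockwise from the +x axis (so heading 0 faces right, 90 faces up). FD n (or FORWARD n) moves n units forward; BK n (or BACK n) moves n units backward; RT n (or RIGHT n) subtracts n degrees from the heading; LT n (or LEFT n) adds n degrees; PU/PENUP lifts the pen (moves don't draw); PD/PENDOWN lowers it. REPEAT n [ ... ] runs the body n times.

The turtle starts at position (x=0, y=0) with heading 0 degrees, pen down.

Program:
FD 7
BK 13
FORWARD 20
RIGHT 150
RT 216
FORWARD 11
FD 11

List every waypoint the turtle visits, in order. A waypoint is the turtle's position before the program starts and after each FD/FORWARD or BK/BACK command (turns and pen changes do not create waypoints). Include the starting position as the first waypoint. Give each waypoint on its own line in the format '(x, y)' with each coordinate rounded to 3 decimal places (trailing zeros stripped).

Executing turtle program step by step:
Start: pos=(0,0), heading=0, pen down
FD 7: (0,0) -> (7,0) [heading=0, draw]
BK 13: (7,0) -> (-6,0) [heading=0, draw]
FD 20: (-6,0) -> (14,0) [heading=0, draw]
RT 150: heading 0 -> 210
RT 216: heading 210 -> 354
FD 11: (14,0) -> (24.94,-1.15) [heading=354, draw]
FD 11: (24.94,-1.15) -> (35.879,-2.3) [heading=354, draw]
Final: pos=(35.879,-2.3), heading=354, 5 segment(s) drawn
Waypoints (6 total):
(0, 0)
(7, 0)
(-6, 0)
(14, 0)
(24.94, -1.15)
(35.879, -2.3)

Answer: (0, 0)
(7, 0)
(-6, 0)
(14, 0)
(24.94, -1.15)
(35.879, -2.3)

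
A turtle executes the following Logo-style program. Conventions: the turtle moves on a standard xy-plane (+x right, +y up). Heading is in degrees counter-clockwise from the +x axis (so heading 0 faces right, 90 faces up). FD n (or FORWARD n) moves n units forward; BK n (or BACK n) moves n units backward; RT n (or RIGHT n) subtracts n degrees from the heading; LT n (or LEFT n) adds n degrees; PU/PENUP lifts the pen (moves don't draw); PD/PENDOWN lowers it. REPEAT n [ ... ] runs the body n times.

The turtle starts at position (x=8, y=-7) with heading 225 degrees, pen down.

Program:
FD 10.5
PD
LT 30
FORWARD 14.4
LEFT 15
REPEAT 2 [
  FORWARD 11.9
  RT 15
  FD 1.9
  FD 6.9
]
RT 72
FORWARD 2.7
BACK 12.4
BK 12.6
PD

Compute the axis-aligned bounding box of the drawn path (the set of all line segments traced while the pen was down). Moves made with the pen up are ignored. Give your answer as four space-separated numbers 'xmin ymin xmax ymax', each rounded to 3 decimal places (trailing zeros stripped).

Executing turtle program step by step:
Start: pos=(8,-7), heading=225, pen down
FD 10.5: (8,-7) -> (0.575,-14.425) [heading=225, draw]
PD: pen down
LT 30: heading 225 -> 255
FD 14.4: (0.575,-14.425) -> (-3.152,-28.334) [heading=255, draw]
LT 15: heading 255 -> 270
REPEAT 2 [
  -- iteration 1/2 --
  FD 11.9: (-3.152,-28.334) -> (-3.152,-40.234) [heading=270, draw]
  RT 15: heading 270 -> 255
  FD 1.9: (-3.152,-40.234) -> (-3.643,-42.069) [heading=255, draw]
  FD 6.9: (-3.643,-42.069) -> (-5.429,-48.734) [heading=255, draw]
  -- iteration 2/2 --
  FD 11.9: (-5.429,-48.734) -> (-8.509,-60.229) [heading=255, draw]
  RT 15: heading 255 -> 240
  FD 1.9: (-8.509,-60.229) -> (-9.459,-61.874) [heading=240, draw]
  FD 6.9: (-9.459,-61.874) -> (-12.909,-67.85) [heading=240, draw]
]
RT 72: heading 240 -> 168
FD 2.7: (-12.909,-67.85) -> (-15.55,-67.288) [heading=168, draw]
BK 12.4: (-15.55,-67.288) -> (-3.421,-69.866) [heading=168, draw]
BK 12.6: (-3.421,-69.866) -> (8.904,-72.486) [heading=168, draw]
PD: pen down
Final: pos=(8.904,-72.486), heading=168, 11 segment(s) drawn

Segment endpoints: x in {-15.55, -12.909, -9.459, -8.509, -5.429, -3.643, -3.421, -3.152, -3.152, 0.575, 8, 8.904}, y in {-72.486, -69.866, -67.85, -67.288, -61.874, -60.229, -48.734, -42.069, -40.234, -28.334, -14.425, -7}
xmin=-15.55, ymin=-72.486, xmax=8.904, ymax=-7

Answer: -15.55 -72.486 8.904 -7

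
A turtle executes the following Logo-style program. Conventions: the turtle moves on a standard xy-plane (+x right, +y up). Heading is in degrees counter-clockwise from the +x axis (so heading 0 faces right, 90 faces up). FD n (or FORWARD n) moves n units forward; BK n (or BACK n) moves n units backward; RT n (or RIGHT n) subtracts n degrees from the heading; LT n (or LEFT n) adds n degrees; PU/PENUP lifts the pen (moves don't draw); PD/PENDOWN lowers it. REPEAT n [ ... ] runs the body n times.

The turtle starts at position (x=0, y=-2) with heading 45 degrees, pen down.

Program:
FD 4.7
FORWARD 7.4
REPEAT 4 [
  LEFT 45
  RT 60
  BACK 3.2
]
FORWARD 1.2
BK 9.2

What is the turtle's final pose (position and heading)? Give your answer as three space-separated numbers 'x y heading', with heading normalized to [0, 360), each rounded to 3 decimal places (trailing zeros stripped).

Executing turtle program step by step:
Start: pos=(0,-2), heading=45, pen down
FD 4.7: (0,-2) -> (3.323,1.323) [heading=45, draw]
FD 7.4: (3.323,1.323) -> (8.556,6.556) [heading=45, draw]
REPEAT 4 [
  -- iteration 1/4 --
  LT 45: heading 45 -> 90
  RT 60: heading 90 -> 30
  BK 3.2: (8.556,6.556) -> (5.785,4.956) [heading=30, draw]
  -- iteration 2/4 --
  LT 45: heading 30 -> 75
  RT 60: heading 75 -> 15
  BK 3.2: (5.785,4.956) -> (2.694,4.128) [heading=15, draw]
  -- iteration 3/4 --
  LT 45: heading 15 -> 60
  RT 60: heading 60 -> 0
  BK 3.2: (2.694,4.128) -> (-0.506,4.128) [heading=0, draw]
  -- iteration 4/4 --
  LT 45: heading 0 -> 45
  RT 60: heading 45 -> 345
  BK 3.2: (-0.506,4.128) -> (-3.597,4.956) [heading=345, draw]
]
FD 1.2: (-3.597,4.956) -> (-2.438,4.645) [heading=345, draw]
BK 9.2: (-2.438,4.645) -> (-11.325,7.027) [heading=345, draw]
Final: pos=(-11.325,7.027), heading=345, 8 segment(s) drawn

Answer: -11.325 7.027 345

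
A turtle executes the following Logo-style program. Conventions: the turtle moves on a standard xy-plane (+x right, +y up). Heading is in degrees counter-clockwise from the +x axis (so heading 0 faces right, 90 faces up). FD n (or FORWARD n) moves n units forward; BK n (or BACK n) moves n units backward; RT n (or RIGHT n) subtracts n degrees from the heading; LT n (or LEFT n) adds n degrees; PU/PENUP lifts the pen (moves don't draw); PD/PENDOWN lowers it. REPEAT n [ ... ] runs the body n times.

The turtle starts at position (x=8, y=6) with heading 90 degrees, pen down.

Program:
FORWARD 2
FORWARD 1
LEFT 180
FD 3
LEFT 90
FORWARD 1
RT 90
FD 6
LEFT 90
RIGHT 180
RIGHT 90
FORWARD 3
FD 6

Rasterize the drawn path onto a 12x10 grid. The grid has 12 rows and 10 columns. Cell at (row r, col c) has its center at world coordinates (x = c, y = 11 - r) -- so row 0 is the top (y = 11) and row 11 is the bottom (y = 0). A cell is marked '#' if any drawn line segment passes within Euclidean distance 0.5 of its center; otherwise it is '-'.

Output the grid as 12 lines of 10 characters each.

Segment 0: (8,6) -> (8,8)
Segment 1: (8,8) -> (8,9)
Segment 2: (8,9) -> (8,6)
Segment 3: (8,6) -> (9,6)
Segment 4: (9,6) -> (9,0)
Segment 5: (9,0) -> (9,3)
Segment 6: (9,3) -> (9,9)

Answer: ----------
----------
--------##
--------##
--------##
--------##
---------#
---------#
---------#
---------#
---------#
---------#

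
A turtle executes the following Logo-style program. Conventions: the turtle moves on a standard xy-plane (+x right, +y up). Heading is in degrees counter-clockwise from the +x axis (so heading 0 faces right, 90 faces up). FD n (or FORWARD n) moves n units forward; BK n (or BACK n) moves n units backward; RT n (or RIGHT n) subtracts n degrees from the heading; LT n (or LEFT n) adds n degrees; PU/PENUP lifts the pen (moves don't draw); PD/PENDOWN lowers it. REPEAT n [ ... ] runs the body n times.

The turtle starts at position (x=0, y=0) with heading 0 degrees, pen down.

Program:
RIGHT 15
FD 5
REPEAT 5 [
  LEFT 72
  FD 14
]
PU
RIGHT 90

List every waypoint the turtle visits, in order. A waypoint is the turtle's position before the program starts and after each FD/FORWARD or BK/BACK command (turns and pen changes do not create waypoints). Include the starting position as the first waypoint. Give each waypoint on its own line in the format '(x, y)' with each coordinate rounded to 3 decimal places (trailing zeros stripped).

Executing turtle program step by step:
Start: pos=(0,0), heading=0, pen down
RT 15: heading 0 -> 345
FD 5: (0,0) -> (4.83,-1.294) [heading=345, draw]
REPEAT 5 [
  -- iteration 1/5 --
  LT 72: heading 345 -> 57
  FD 14: (4.83,-1.294) -> (12.455,10.447) [heading=57, draw]
  -- iteration 2/5 --
  LT 72: heading 57 -> 129
  FD 14: (12.455,10.447) -> (3.644,21.327) [heading=129, draw]
  -- iteration 3/5 --
  LT 72: heading 129 -> 201
  FD 14: (3.644,21.327) -> (-9.426,16.31) [heading=201, draw]
  -- iteration 4/5 --
  LT 72: heading 201 -> 273
  FD 14: (-9.426,16.31) -> (-8.693,2.329) [heading=273, draw]
  -- iteration 5/5 --
  LT 72: heading 273 -> 345
  FD 14: (-8.693,2.329) -> (4.83,-1.294) [heading=345, draw]
]
PU: pen up
RT 90: heading 345 -> 255
Final: pos=(4.83,-1.294), heading=255, 6 segment(s) drawn
Waypoints (7 total):
(0, 0)
(4.83, -1.294)
(12.455, 10.447)
(3.644, 21.327)
(-9.426, 16.31)
(-8.693, 2.329)
(4.83, -1.294)

Answer: (0, 0)
(4.83, -1.294)
(12.455, 10.447)
(3.644, 21.327)
(-9.426, 16.31)
(-8.693, 2.329)
(4.83, -1.294)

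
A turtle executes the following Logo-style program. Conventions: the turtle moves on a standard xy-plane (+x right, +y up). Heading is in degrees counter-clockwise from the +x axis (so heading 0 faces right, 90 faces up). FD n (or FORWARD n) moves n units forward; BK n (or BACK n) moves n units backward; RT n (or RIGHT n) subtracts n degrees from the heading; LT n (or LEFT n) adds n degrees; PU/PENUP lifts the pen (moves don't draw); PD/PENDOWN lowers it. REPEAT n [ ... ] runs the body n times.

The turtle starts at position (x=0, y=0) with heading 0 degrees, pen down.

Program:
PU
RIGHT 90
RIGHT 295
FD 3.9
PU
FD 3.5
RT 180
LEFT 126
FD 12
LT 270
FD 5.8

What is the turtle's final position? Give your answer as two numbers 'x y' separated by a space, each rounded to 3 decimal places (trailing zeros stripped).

Answer: 3.303 -16.014

Derivation:
Executing turtle program step by step:
Start: pos=(0,0), heading=0, pen down
PU: pen up
RT 90: heading 0 -> 270
RT 295: heading 270 -> 335
FD 3.9: (0,0) -> (3.535,-1.648) [heading=335, move]
PU: pen up
FD 3.5: (3.535,-1.648) -> (6.707,-3.127) [heading=335, move]
RT 180: heading 335 -> 155
LT 126: heading 155 -> 281
FD 12: (6.707,-3.127) -> (8.996,-14.907) [heading=281, move]
LT 270: heading 281 -> 191
FD 5.8: (8.996,-14.907) -> (3.303,-16.014) [heading=191, move]
Final: pos=(3.303,-16.014), heading=191, 0 segment(s) drawn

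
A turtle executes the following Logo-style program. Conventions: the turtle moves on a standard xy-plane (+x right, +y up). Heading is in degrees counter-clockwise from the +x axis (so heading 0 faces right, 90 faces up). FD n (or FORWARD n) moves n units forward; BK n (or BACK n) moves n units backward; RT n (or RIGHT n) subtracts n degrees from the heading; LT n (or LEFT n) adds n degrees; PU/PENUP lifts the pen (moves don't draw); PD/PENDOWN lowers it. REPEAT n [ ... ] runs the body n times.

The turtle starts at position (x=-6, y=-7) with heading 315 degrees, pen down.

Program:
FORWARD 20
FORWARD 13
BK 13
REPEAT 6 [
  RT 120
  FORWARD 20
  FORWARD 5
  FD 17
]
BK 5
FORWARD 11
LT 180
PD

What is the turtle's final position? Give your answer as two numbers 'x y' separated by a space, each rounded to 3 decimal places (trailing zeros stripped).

Answer: 12.385 -25.385

Derivation:
Executing turtle program step by step:
Start: pos=(-6,-7), heading=315, pen down
FD 20: (-6,-7) -> (8.142,-21.142) [heading=315, draw]
FD 13: (8.142,-21.142) -> (17.335,-30.335) [heading=315, draw]
BK 13: (17.335,-30.335) -> (8.142,-21.142) [heading=315, draw]
REPEAT 6 [
  -- iteration 1/6 --
  RT 120: heading 315 -> 195
  FD 20: (8.142,-21.142) -> (-11.176,-26.319) [heading=195, draw]
  FD 5: (-11.176,-26.319) -> (-16.006,-27.613) [heading=195, draw]
  FD 17: (-16.006,-27.613) -> (-32.427,-32.013) [heading=195, draw]
  -- iteration 2/6 --
  RT 120: heading 195 -> 75
  FD 20: (-32.427,-32.013) -> (-27.25,-12.694) [heading=75, draw]
  FD 5: (-27.25,-12.694) -> (-25.956,-7.864) [heading=75, draw]
  FD 17: (-25.956,-7.864) -> (-21.556,8.556) [heading=75, draw]
  -- iteration 3/6 --
  RT 120: heading 75 -> 315
  FD 20: (-21.556,8.556) -> (-7.414,-5.586) [heading=315, draw]
  FD 5: (-7.414,-5.586) -> (-3.879,-9.121) [heading=315, draw]
  FD 17: (-3.879,-9.121) -> (8.142,-21.142) [heading=315, draw]
  -- iteration 4/6 --
  RT 120: heading 315 -> 195
  FD 20: (8.142,-21.142) -> (-11.176,-26.319) [heading=195, draw]
  FD 5: (-11.176,-26.319) -> (-16.006,-27.613) [heading=195, draw]
  FD 17: (-16.006,-27.613) -> (-32.427,-32.013) [heading=195, draw]
  -- iteration 5/6 --
  RT 120: heading 195 -> 75
  FD 20: (-32.427,-32.013) -> (-27.25,-12.694) [heading=75, draw]
  FD 5: (-27.25,-12.694) -> (-25.956,-7.864) [heading=75, draw]
  FD 17: (-25.956,-7.864) -> (-21.556,8.556) [heading=75, draw]
  -- iteration 6/6 --
  RT 120: heading 75 -> 315
  FD 20: (-21.556,8.556) -> (-7.414,-5.586) [heading=315, draw]
  FD 5: (-7.414,-5.586) -> (-3.879,-9.121) [heading=315, draw]
  FD 17: (-3.879,-9.121) -> (8.142,-21.142) [heading=315, draw]
]
BK 5: (8.142,-21.142) -> (4.607,-17.607) [heading=315, draw]
FD 11: (4.607,-17.607) -> (12.385,-25.385) [heading=315, draw]
LT 180: heading 315 -> 135
PD: pen down
Final: pos=(12.385,-25.385), heading=135, 23 segment(s) drawn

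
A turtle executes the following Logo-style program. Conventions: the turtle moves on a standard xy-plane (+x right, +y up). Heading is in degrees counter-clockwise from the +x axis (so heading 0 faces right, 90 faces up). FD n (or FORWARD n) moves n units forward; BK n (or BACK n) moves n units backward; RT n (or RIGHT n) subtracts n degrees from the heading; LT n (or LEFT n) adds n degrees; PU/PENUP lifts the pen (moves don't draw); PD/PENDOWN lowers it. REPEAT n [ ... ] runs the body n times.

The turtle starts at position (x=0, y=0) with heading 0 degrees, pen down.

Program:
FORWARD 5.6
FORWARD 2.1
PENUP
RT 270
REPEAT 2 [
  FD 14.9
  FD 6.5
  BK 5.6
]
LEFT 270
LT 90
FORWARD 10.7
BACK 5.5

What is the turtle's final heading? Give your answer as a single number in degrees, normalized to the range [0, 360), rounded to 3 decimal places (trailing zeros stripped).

Executing turtle program step by step:
Start: pos=(0,0), heading=0, pen down
FD 5.6: (0,0) -> (5.6,0) [heading=0, draw]
FD 2.1: (5.6,0) -> (7.7,0) [heading=0, draw]
PU: pen up
RT 270: heading 0 -> 90
REPEAT 2 [
  -- iteration 1/2 --
  FD 14.9: (7.7,0) -> (7.7,14.9) [heading=90, move]
  FD 6.5: (7.7,14.9) -> (7.7,21.4) [heading=90, move]
  BK 5.6: (7.7,21.4) -> (7.7,15.8) [heading=90, move]
  -- iteration 2/2 --
  FD 14.9: (7.7,15.8) -> (7.7,30.7) [heading=90, move]
  FD 6.5: (7.7,30.7) -> (7.7,37.2) [heading=90, move]
  BK 5.6: (7.7,37.2) -> (7.7,31.6) [heading=90, move]
]
LT 270: heading 90 -> 0
LT 90: heading 0 -> 90
FD 10.7: (7.7,31.6) -> (7.7,42.3) [heading=90, move]
BK 5.5: (7.7,42.3) -> (7.7,36.8) [heading=90, move]
Final: pos=(7.7,36.8), heading=90, 2 segment(s) drawn

Answer: 90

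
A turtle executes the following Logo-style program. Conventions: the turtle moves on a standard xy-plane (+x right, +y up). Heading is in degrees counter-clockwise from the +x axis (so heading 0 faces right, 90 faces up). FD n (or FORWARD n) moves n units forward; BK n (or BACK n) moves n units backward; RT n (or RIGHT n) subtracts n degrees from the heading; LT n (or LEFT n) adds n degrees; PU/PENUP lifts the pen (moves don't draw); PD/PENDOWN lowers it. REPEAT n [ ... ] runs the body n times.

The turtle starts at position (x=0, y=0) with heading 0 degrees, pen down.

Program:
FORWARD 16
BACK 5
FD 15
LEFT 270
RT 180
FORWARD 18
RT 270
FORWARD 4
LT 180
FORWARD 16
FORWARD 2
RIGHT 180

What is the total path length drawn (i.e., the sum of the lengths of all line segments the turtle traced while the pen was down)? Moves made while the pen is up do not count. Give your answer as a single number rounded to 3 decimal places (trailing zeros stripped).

Answer: 76

Derivation:
Executing turtle program step by step:
Start: pos=(0,0), heading=0, pen down
FD 16: (0,0) -> (16,0) [heading=0, draw]
BK 5: (16,0) -> (11,0) [heading=0, draw]
FD 15: (11,0) -> (26,0) [heading=0, draw]
LT 270: heading 0 -> 270
RT 180: heading 270 -> 90
FD 18: (26,0) -> (26,18) [heading=90, draw]
RT 270: heading 90 -> 180
FD 4: (26,18) -> (22,18) [heading=180, draw]
LT 180: heading 180 -> 0
FD 16: (22,18) -> (38,18) [heading=0, draw]
FD 2: (38,18) -> (40,18) [heading=0, draw]
RT 180: heading 0 -> 180
Final: pos=(40,18), heading=180, 7 segment(s) drawn

Segment lengths:
  seg 1: (0,0) -> (16,0), length = 16
  seg 2: (16,0) -> (11,0), length = 5
  seg 3: (11,0) -> (26,0), length = 15
  seg 4: (26,0) -> (26,18), length = 18
  seg 5: (26,18) -> (22,18), length = 4
  seg 6: (22,18) -> (38,18), length = 16
  seg 7: (38,18) -> (40,18), length = 2
Total = 76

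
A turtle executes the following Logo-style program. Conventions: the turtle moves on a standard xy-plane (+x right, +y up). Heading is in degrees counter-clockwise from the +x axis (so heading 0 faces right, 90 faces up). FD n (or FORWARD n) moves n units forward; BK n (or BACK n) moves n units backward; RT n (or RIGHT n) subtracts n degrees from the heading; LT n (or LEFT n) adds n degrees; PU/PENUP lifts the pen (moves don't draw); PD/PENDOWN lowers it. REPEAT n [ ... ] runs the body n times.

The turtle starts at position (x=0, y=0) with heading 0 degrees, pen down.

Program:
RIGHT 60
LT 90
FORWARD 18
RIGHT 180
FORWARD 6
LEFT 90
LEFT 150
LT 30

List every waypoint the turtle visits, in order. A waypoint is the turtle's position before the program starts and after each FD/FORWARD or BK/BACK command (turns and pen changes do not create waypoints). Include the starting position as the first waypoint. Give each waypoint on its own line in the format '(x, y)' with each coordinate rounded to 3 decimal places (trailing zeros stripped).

Answer: (0, 0)
(15.588, 9)
(10.392, 6)

Derivation:
Executing turtle program step by step:
Start: pos=(0,0), heading=0, pen down
RT 60: heading 0 -> 300
LT 90: heading 300 -> 30
FD 18: (0,0) -> (15.588,9) [heading=30, draw]
RT 180: heading 30 -> 210
FD 6: (15.588,9) -> (10.392,6) [heading=210, draw]
LT 90: heading 210 -> 300
LT 150: heading 300 -> 90
LT 30: heading 90 -> 120
Final: pos=(10.392,6), heading=120, 2 segment(s) drawn
Waypoints (3 total):
(0, 0)
(15.588, 9)
(10.392, 6)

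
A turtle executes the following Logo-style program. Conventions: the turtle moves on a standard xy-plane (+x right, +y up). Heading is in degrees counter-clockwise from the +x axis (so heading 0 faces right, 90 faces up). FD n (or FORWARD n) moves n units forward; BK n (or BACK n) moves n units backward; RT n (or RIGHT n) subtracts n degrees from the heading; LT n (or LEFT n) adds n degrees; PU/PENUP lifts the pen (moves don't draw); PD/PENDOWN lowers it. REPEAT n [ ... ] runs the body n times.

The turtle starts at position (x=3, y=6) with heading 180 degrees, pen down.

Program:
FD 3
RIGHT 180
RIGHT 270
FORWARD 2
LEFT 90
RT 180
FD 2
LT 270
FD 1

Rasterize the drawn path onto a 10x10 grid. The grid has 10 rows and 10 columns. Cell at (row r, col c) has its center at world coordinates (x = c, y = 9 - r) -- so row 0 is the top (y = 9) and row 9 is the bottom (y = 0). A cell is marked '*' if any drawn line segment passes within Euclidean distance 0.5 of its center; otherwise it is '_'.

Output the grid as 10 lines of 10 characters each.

Segment 0: (3,6) -> (0,6)
Segment 1: (0,6) -> (-0,8)
Segment 2: (-0,8) -> (2,8)
Segment 3: (2,8) -> (2,7)

Answer: __________
***_______
*_*_______
****______
__________
__________
__________
__________
__________
__________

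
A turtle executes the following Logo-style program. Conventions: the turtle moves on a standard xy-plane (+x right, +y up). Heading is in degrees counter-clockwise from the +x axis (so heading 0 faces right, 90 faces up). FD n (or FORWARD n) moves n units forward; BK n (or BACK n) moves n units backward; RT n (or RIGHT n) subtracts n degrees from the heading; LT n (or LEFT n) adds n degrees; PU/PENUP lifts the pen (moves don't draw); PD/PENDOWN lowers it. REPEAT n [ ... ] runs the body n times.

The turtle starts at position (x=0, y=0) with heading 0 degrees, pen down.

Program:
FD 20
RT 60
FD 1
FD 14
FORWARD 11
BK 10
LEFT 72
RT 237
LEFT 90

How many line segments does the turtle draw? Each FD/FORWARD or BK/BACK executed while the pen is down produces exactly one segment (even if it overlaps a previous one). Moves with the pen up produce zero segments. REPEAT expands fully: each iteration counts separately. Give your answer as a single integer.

Executing turtle program step by step:
Start: pos=(0,0), heading=0, pen down
FD 20: (0,0) -> (20,0) [heading=0, draw]
RT 60: heading 0 -> 300
FD 1: (20,0) -> (20.5,-0.866) [heading=300, draw]
FD 14: (20.5,-0.866) -> (27.5,-12.99) [heading=300, draw]
FD 11: (27.5,-12.99) -> (33,-22.517) [heading=300, draw]
BK 10: (33,-22.517) -> (28,-13.856) [heading=300, draw]
LT 72: heading 300 -> 12
RT 237: heading 12 -> 135
LT 90: heading 135 -> 225
Final: pos=(28,-13.856), heading=225, 5 segment(s) drawn
Segments drawn: 5

Answer: 5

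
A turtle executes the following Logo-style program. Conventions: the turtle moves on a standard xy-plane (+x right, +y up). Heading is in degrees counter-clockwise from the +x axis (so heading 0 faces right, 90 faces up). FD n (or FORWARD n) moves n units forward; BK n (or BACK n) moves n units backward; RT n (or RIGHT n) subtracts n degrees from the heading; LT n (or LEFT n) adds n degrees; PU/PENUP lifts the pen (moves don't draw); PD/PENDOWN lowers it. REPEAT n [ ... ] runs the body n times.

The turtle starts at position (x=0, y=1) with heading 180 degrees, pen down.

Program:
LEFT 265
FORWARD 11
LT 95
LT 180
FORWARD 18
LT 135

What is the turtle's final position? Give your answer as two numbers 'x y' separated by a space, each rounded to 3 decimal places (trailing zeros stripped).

Executing turtle program step by step:
Start: pos=(0,1), heading=180, pen down
LT 265: heading 180 -> 85
FD 11: (0,1) -> (0.959,11.958) [heading=85, draw]
LT 95: heading 85 -> 180
LT 180: heading 180 -> 0
FD 18: (0.959,11.958) -> (18.959,11.958) [heading=0, draw]
LT 135: heading 0 -> 135
Final: pos=(18.959,11.958), heading=135, 2 segment(s) drawn

Answer: 18.959 11.958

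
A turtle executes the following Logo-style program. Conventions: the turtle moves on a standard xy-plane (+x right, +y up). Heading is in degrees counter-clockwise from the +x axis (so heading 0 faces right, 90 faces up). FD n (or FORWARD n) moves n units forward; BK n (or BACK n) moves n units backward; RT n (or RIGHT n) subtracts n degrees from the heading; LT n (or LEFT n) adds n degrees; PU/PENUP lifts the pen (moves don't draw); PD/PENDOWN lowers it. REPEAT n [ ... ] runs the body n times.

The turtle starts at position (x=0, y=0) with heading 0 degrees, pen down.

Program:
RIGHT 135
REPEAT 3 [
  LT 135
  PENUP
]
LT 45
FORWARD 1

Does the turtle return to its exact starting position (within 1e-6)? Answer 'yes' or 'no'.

Answer: no

Derivation:
Executing turtle program step by step:
Start: pos=(0,0), heading=0, pen down
RT 135: heading 0 -> 225
REPEAT 3 [
  -- iteration 1/3 --
  LT 135: heading 225 -> 0
  PU: pen up
  -- iteration 2/3 --
  LT 135: heading 0 -> 135
  PU: pen up
  -- iteration 3/3 --
  LT 135: heading 135 -> 270
  PU: pen up
]
LT 45: heading 270 -> 315
FD 1: (0,0) -> (0.707,-0.707) [heading=315, move]
Final: pos=(0.707,-0.707), heading=315, 0 segment(s) drawn

Start position: (0, 0)
Final position: (0.707, -0.707)
Distance = 1; >= 1e-6 -> NOT closed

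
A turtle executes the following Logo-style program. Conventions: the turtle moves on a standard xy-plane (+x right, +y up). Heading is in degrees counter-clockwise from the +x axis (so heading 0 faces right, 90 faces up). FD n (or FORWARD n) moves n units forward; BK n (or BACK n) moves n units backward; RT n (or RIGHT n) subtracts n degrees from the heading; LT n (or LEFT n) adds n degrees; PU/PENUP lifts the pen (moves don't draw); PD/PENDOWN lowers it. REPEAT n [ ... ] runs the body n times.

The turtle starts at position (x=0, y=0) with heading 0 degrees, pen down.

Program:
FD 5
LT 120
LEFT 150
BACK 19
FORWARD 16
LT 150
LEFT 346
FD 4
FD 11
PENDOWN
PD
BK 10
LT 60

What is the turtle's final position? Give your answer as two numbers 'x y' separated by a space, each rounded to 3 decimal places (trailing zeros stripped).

Executing turtle program step by step:
Start: pos=(0,0), heading=0, pen down
FD 5: (0,0) -> (5,0) [heading=0, draw]
LT 120: heading 0 -> 120
LT 150: heading 120 -> 270
BK 19: (5,0) -> (5,19) [heading=270, draw]
FD 16: (5,19) -> (5,3) [heading=270, draw]
LT 150: heading 270 -> 60
LT 346: heading 60 -> 46
FD 4: (5,3) -> (7.779,5.877) [heading=46, draw]
FD 11: (7.779,5.877) -> (15.42,13.79) [heading=46, draw]
PD: pen down
PD: pen down
BK 10: (15.42,13.79) -> (8.473,6.597) [heading=46, draw]
LT 60: heading 46 -> 106
Final: pos=(8.473,6.597), heading=106, 6 segment(s) drawn

Answer: 8.473 6.597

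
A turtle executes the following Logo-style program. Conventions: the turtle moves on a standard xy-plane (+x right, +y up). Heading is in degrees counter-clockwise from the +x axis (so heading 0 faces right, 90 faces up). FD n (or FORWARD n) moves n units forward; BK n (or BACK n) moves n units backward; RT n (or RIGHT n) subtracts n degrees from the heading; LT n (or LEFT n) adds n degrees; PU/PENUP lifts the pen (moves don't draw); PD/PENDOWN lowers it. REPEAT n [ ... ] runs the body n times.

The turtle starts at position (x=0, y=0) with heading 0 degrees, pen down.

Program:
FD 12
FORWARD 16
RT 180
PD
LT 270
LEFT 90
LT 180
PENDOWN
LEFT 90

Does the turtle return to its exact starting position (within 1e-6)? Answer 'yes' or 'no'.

Answer: no

Derivation:
Executing turtle program step by step:
Start: pos=(0,0), heading=0, pen down
FD 12: (0,0) -> (12,0) [heading=0, draw]
FD 16: (12,0) -> (28,0) [heading=0, draw]
RT 180: heading 0 -> 180
PD: pen down
LT 270: heading 180 -> 90
LT 90: heading 90 -> 180
LT 180: heading 180 -> 0
PD: pen down
LT 90: heading 0 -> 90
Final: pos=(28,0), heading=90, 2 segment(s) drawn

Start position: (0, 0)
Final position: (28, 0)
Distance = 28; >= 1e-6 -> NOT closed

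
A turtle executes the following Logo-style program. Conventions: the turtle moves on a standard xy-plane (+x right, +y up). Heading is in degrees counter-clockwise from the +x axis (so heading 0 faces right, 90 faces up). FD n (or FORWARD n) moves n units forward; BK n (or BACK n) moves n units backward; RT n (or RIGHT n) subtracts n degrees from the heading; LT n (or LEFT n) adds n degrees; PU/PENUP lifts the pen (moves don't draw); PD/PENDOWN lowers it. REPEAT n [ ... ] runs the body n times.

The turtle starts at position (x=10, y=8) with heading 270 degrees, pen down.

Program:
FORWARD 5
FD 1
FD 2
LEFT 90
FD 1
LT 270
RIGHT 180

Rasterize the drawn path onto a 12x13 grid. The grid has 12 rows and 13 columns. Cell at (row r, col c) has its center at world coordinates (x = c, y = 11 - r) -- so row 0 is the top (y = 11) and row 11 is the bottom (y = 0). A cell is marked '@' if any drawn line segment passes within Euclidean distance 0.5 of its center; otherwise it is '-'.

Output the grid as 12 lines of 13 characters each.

Answer: -------------
-------------
-------------
----------@--
----------@--
----------@--
----------@--
----------@--
----------@--
----------@--
----------@--
----------@@-

Derivation:
Segment 0: (10,8) -> (10,3)
Segment 1: (10,3) -> (10,2)
Segment 2: (10,2) -> (10,0)
Segment 3: (10,0) -> (11,-0)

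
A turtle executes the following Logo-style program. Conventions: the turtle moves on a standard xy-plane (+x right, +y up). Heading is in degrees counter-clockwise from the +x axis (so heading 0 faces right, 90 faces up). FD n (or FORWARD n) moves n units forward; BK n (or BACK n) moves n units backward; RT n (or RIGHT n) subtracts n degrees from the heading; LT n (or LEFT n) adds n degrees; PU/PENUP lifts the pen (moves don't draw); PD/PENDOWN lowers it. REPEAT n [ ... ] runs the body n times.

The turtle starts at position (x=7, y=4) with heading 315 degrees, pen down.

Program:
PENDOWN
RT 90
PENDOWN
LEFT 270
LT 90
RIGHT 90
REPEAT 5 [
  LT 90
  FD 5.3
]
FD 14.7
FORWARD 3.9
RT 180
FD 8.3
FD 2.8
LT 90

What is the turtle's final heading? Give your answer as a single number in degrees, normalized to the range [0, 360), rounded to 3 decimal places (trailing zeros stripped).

Answer: 135

Derivation:
Executing turtle program step by step:
Start: pos=(7,4), heading=315, pen down
PD: pen down
RT 90: heading 315 -> 225
PD: pen down
LT 270: heading 225 -> 135
LT 90: heading 135 -> 225
RT 90: heading 225 -> 135
REPEAT 5 [
  -- iteration 1/5 --
  LT 90: heading 135 -> 225
  FD 5.3: (7,4) -> (3.252,0.252) [heading=225, draw]
  -- iteration 2/5 --
  LT 90: heading 225 -> 315
  FD 5.3: (3.252,0.252) -> (7,-3.495) [heading=315, draw]
  -- iteration 3/5 --
  LT 90: heading 315 -> 45
  FD 5.3: (7,-3.495) -> (10.748,0.252) [heading=45, draw]
  -- iteration 4/5 --
  LT 90: heading 45 -> 135
  FD 5.3: (10.748,0.252) -> (7,4) [heading=135, draw]
  -- iteration 5/5 --
  LT 90: heading 135 -> 225
  FD 5.3: (7,4) -> (3.252,0.252) [heading=225, draw]
]
FD 14.7: (3.252,0.252) -> (-7.142,-10.142) [heading=225, draw]
FD 3.9: (-7.142,-10.142) -> (-9.9,-12.9) [heading=225, draw]
RT 180: heading 225 -> 45
FD 8.3: (-9.9,-12.9) -> (-4.031,-7.031) [heading=45, draw]
FD 2.8: (-4.031,-7.031) -> (-2.051,-5.051) [heading=45, draw]
LT 90: heading 45 -> 135
Final: pos=(-2.051,-5.051), heading=135, 9 segment(s) drawn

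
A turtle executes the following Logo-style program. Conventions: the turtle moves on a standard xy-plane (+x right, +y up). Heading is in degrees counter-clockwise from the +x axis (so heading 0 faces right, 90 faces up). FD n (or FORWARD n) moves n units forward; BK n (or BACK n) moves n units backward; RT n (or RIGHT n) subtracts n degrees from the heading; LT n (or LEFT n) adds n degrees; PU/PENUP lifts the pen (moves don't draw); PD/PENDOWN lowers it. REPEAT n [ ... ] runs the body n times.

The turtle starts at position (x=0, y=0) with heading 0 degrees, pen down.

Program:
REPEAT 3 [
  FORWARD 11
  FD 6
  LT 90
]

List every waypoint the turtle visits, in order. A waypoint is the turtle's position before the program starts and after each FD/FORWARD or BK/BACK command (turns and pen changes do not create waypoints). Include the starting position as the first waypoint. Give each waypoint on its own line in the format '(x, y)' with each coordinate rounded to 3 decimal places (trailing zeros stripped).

Answer: (0, 0)
(11, 0)
(17, 0)
(17, 11)
(17, 17)
(6, 17)
(0, 17)

Derivation:
Executing turtle program step by step:
Start: pos=(0,0), heading=0, pen down
REPEAT 3 [
  -- iteration 1/3 --
  FD 11: (0,0) -> (11,0) [heading=0, draw]
  FD 6: (11,0) -> (17,0) [heading=0, draw]
  LT 90: heading 0 -> 90
  -- iteration 2/3 --
  FD 11: (17,0) -> (17,11) [heading=90, draw]
  FD 6: (17,11) -> (17,17) [heading=90, draw]
  LT 90: heading 90 -> 180
  -- iteration 3/3 --
  FD 11: (17,17) -> (6,17) [heading=180, draw]
  FD 6: (6,17) -> (0,17) [heading=180, draw]
  LT 90: heading 180 -> 270
]
Final: pos=(0,17), heading=270, 6 segment(s) drawn
Waypoints (7 total):
(0, 0)
(11, 0)
(17, 0)
(17, 11)
(17, 17)
(6, 17)
(0, 17)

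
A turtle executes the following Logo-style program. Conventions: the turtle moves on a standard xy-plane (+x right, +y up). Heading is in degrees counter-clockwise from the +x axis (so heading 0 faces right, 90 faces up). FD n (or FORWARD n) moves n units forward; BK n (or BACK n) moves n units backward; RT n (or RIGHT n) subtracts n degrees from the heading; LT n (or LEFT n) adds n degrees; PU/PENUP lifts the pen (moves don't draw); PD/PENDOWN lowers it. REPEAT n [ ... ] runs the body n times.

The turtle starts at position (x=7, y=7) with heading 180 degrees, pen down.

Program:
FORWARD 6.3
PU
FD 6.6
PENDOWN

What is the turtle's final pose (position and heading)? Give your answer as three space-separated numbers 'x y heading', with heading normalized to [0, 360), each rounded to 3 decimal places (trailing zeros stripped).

Answer: -5.9 7 180

Derivation:
Executing turtle program step by step:
Start: pos=(7,7), heading=180, pen down
FD 6.3: (7,7) -> (0.7,7) [heading=180, draw]
PU: pen up
FD 6.6: (0.7,7) -> (-5.9,7) [heading=180, move]
PD: pen down
Final: pos=(-5.9,7), heading=180, 1 segment(s) drawn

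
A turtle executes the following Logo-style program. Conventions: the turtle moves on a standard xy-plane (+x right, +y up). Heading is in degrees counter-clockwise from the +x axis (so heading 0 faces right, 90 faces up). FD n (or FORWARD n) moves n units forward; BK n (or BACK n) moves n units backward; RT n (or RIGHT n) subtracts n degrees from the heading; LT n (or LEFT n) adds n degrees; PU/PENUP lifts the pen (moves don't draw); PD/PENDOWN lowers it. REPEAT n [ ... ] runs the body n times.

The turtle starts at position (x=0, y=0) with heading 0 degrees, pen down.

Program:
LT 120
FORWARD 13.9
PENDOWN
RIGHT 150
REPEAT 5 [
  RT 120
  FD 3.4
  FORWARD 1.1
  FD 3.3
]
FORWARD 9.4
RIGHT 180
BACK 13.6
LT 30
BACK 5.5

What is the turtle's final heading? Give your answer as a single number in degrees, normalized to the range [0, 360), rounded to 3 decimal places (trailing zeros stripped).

Executing turtle program step by step:
Start: pos=(0,0), heading=0, pen down
LT 120: heading 0 -> 120
FD 13.9: (0,0) -> (-6.95,12.038) [heading=120, draw]
PD: pen down
RT 150: heading 120 -> 330
REPEAT 5 [
  -- iteration 1/5 --
  RT 120: heading 330 -> 210
  FD 3.4: (-6.95,12.038) -> (-9.894,10.338) [heading=210, draw]
  FD 1.1: (-9.894,10.338) -> (-10.847,9.788) [heading=210, draw]
  FD 3.3: (-10.847,9.788) -> (-13.705,8.138) [heading=210, draw]
  -- iteration 2/5 --
  RT 120: heading 210 -> 90
  FD 3.4: (-13.705,8.138) -> (-13.705,11.538) [heading=90, draw]
  FD 1.1: (-13.705,11.538) -> (-13.705,12.638) [heading=90, draw]
  FD 3.3: (-13.705,12.638) -> (-13.705,15.938) [heading=90, draw]
  -- iteration 3/5 --
  RT 120: heading 90 -> 330
  FD 3.4: (-13.705,15.938) -> (-10.761,14.238) [heading=330, draw]
  FD 1.1: (-10.761,14.238) -> (-9.808,13.688) [heading=330, draw]
  FD 3.3: (-9.808,13.688) -> (-6.95,12.038) [heading=330, draw]
  -- iteration 4/5 --
  RT 120: heading 330 -> 210
  FD 3.4: (-6.95,12.038) -> (-9.894,10.338) [heading=210, draw]
  FD 1.1: (-9.894,10.338) -> (-10.847,9.788) [heading=210, draw]
  FD 3.3: (-10.847,9.788) -> (-13.705,8.138) [heading=210, draw]
  -- iteration 5/5 --
  RT 120: heading 210 -> 90
  FD 3.4: (-13.705,8.138) -> (-13.705,11.538) [heading=90, draw]
  FD 1.1: (-13.705,11.538) -> (-13.705,12.638) [heading=90, draw]
  FD 3.3: (-13.705,12.638) -> (-13.705,15.938) [heading=90, draw]
]
FD 9.4: (-13.705,15.938) -> (-13.705,25.338) [heading=90, draw]
RT 180: heading 90 -> 270
BK 13.6: (-13.705,25.338) -> (-13.705,38.938) [heading=270, draw]
LT 30: heading 270 -> 300
BK 5.5: (-13.705,38.938) -> (-16.455,43.701) [heading=300, draw]
Final: pos=(-16.455,43.701), heading=300, 19 segment(s) drawn

Answer: 300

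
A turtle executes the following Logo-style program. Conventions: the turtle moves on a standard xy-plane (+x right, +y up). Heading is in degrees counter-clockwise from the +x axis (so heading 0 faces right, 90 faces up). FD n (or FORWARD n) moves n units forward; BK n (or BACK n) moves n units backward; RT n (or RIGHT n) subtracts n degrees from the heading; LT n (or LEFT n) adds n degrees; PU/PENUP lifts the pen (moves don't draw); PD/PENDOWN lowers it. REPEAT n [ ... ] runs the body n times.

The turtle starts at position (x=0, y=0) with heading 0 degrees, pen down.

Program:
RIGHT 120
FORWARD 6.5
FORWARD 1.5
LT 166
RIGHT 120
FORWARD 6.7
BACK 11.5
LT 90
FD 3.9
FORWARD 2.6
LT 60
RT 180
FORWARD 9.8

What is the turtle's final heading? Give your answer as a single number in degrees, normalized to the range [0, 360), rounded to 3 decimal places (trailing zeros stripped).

Answer: 256

Derivation:
Executing turtle program step by step:
Start: pos=(0,0), heading=0, pen down
RT 120: heading 0 -> 240
FD 6.5: (0,0) -> (-3.25,-5.629) [heading=240, draw]
FD 1.5: (-3.25,-5.629) -> (-4,-6.928) [heading=240, draw]
LT 166: heading 240 -> 46
RT 120: heading 46 -> 286
FD 6.7: (-4,-6.928) -> (-2.153,-13.369) [heading=286, draw]
BK 11.5: (-2.153,-13.369) -> (-5.323,-2.314) [heading=286, draw]
LT 90: heading 286 -> 16
FD 3.9: (-5.323,-2.314) -> (-1.574,-1.239) [heading=16, draw]
FD 2.6: (-1.574,-1.239) -> (0.925,-0.523) [heading=16, draw]
LT 60: heading 16 -> 76
RT 180: heading 76 -> 256
FD 9.8: (0.925,-0.523) -> (-1.446,-10.031) [heading=256, draw]
Final: pos=(-1.446,-10.031), heading=256, 7 segment(s) drawn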